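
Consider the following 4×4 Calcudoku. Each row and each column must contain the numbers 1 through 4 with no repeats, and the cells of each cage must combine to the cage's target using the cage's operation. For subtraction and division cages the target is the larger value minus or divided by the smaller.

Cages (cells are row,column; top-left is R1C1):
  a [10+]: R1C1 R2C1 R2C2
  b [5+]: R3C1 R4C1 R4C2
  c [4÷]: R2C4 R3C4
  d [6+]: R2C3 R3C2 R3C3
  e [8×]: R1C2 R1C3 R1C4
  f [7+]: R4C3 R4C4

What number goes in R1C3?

Row 1 needs a 3, and only R1C1 is open for it.
Cage a has sum 10, leaving R2C1 = 4.
Cage a has sum 10, leaving R2C2 = 3.
Row 2 already has 4; hence R2C4 = 1.
Cage b has sum 5, which forces R3C1 = 2.
Row 3 already has 2, leaving R3C2 = 1.
Column 4 already has 1; hence R3C4 = 4.
Column 1 now contains 3, which forces R4C1 = 1.
Cage b has sum 5, which forces R4C2 = 2.
Column 4 now contains 4, which forces R4C4 = 3.
Column 2 now contains 2, which forces R1C2 = 4.
Cage e has product 8, so R1C3 = 1.
Column 4 now contains 4, leaving R1C4 = 2.
Row 2 now contains 1; hence R2C3 = 2.
4 is placed in row 3, leaving R3C3 = 3.
Row 4 already has 3; hence R4C3 = 4.
The full grid is 3 4 1 2 / 4 3 2 1 / 2 1 3 4 / 1 2 4 3.

1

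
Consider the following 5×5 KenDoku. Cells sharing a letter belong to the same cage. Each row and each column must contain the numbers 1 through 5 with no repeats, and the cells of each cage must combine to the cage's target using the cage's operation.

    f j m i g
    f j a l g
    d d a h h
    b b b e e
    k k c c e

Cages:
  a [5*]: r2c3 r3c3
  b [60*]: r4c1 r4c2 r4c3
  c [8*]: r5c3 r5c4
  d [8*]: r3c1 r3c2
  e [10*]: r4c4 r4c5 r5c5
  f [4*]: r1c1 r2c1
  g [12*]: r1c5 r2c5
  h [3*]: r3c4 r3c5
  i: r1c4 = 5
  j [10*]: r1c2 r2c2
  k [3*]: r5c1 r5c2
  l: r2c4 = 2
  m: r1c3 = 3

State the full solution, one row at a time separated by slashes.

Cage m is a single given cell; hence r1c3 = 3.
Cage i is given, so r1c4 = 5.
Row 1 already has 3; hence r1c5 = 4.
Cage l is given, leaving r2c4 = 2.
Column 5 now contains 4, leaving r2c5 = 3.
Column 5 already has 3, which forces r3c5 = 1.
Column 4 already has 2, so r4c4 = 1.
Column 4 already has 2, leaving r5c4 = 4.
4 is placed in row 1, leaving r1c1 = 1.
Row 1 already has 5, leaving r1c2 = 2.
The two cells of cage f must have product 4, leaving r2c1 = 4.
2 is placed in row 2; hence r2c2 = 5.
The two cells of cage a must have product 5, leaving r2c3 = 1.
Column 1 now contains 4; hence r3c1 = 2.
Column 2 already has 2, so r3c2 = 4.
1 is placed in row 3, which forces r3c3 = 5.
1 is placed in row 3, leaving r3c4 = 3.
4 is placed in column 2, which forces r4c2 = 3.
Column 3 already has 5, which forces r4c3 = 4.
1 is placed in column 1, which forces r5c1 = 3.
Column 2 already has 3, which forces r5c2 = 1.
4 is placed in row 5, leaving r5c3 = 2.
Row 5 already has 2; hence r5c5 = 5.
Row 4 already has 3, so r4c1 = 5.
5 is placed in column 5, which forces r4c5 = 2.

1 2 3 5 4 / 4 5 1 2 3 / 2 4 5 3 1 / 5 3 4 1 2 / 3 1 2 4 5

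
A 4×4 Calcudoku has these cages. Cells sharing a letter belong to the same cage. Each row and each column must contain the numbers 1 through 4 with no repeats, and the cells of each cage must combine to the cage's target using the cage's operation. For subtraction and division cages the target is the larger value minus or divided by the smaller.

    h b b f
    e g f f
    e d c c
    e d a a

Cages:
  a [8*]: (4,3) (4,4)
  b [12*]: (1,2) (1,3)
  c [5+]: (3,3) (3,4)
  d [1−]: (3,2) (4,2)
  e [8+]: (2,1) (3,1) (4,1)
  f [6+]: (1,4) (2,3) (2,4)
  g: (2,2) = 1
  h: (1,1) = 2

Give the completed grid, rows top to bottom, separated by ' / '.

2 4 3 1 / 4 1 2 3 / 3 2 1 4 / 1 3 4 2

Cage h is a single given cell, which forces (1,1) = 2.
G is a freebie, which forces (2,2) = 1.
The 3 cells of cage f must have sum 6, so (1,4) = 1.
In row 2, 4 can only go at (2,1), so (2,1) = 4.
The only place for 1 in row 4 is (4,1).
Column 1 now contains 1, which forces (3,1) = 3.
Cage c's pair has sum 5, leaving (3,3) = 1.
Cage c's pair has sum 5, leaving (3,4) = 4.
The two cells of cage d must have difference 1, so (4,2) = 3.
4 is placed in column 4, which forces (4,4) = 2.
3 is placed in column 2, leaving (1,2) = 4.
Cage b's pair has product 12, so (1,3) = 3.
The 3 cells of cage f must have sum 6, leaving (2,3) = 2.
Column 4 now contains 2; hence (2,4) = 3.
Row 3 already has 4; hence (3,2) = 2.
2 is placed in row 4, leaving (4,3) = 4.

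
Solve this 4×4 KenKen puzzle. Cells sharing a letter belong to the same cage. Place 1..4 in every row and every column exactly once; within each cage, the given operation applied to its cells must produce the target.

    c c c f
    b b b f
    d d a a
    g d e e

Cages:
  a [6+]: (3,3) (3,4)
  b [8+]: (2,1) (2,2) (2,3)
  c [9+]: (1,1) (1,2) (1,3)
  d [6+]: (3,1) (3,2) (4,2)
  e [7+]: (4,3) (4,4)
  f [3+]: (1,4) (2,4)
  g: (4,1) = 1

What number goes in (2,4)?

2

G is a freebie, leaving (4,1) = 1.
Cage d has sum 6; hence (3,2) = 1.
Cage b has sum 8, so (2,3) = 1.
Row 2 already has 1, which forces (2,4) = 2.
2 is placed in column 4, which forces (3,4) = 4.
Column 4 now contains 4; hence (4,4) = 3.
2 is placed in column 4; hence (1,4) = 1.
Cage d has sum 6; hence (3,1) = 3.
Row 3 now contains 4; hence (3,3) = 2.
Row 4 now contains 3, leaving (4,2) = 2.
Row 4 now contains 3; hence (4,3) = 4.
The 3 cells of cage c must have sum 9, leaving (1,1) = 2.
The 3 cells of cage c must have sum 9, so (1,2) = 4.
4 is placed in column 3, which forces (1,3) = 3.
3 is placed in column 1, so (2,1) = 4.
Cage b has sum 8, leaving (2,2) = 3.
The full grid is 2 4 3 1 / 4 3 1 2 / 3 1 2 4 / 1 2 4 3.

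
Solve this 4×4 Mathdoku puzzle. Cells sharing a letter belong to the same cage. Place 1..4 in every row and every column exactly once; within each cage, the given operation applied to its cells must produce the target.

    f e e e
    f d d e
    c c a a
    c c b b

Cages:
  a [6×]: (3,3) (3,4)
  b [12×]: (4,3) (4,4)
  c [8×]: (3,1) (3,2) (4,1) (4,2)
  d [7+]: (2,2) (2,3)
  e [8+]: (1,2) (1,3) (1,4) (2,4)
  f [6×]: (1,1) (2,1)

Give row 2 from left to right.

2 3 4 1

In row 2, 1 can only go at (2,4), so (2,4) = 1.
Row 1 needs a 3, and only (1,1) is open for it.
Column 1 already has 3, which forces (2,1) = 2.
Row 3 needs a 4, and only (3,1) is open for it.
The 4 cells of cage c must have product 8, so (3,2) = 1.
Column 1 already has 4, so (4,1) = 1.
Cage c needs product 8, so (4,2) = 2.
2 is placed in column 2, leaving (1,2) = 4.
The 4 cells of cage e must have sum 8, so (1,3) = 1.
Cage e needs sum 8, which forces (1,4) = 2.
Column 2 now contains 4, so (2,2) = 3.
Row 2 now contains 3, which forces (2,3) = 4.
2 is placed in column 4; hence (3,4) = 3.
4 is placed in column 3, which forces (4,3) = 3.
Column 4 now contains 3; hence (4,4) = 4.
3 is placed in row 3; hence (3,3) = 2.
Completed grid: 3 4 1 2 / 2 3 4 1 / 4 1 2 3 / 1 2 3 4.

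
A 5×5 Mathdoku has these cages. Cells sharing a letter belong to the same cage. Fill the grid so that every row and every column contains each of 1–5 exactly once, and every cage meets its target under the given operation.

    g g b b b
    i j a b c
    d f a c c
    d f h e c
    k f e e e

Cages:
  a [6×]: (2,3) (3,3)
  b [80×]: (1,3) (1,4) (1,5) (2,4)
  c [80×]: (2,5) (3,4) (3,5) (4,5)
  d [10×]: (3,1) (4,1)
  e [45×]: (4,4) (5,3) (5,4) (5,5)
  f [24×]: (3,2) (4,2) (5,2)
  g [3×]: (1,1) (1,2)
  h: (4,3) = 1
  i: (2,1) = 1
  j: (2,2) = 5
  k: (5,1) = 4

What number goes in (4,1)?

Cage i is a single given cell; hence (2,1) = 1.
Cage j is a single given cell; hence (2,2) = 5.
H is a freebie; hence (4,3) = 1.
Cage e has product 45, so (4,4) = 3.
Cage k is given, which forces (5,1) = 4.
Column 1 already has 1, so (1,1) = 3.
Cage g's pair has product 3, so (1,2) = 1.
Cage b needs product 80, leaving (2,4) = 2.
Row 2 already has 2, leaving (2,5) = 4.
2 is placed in column 4, which forces (3,4) = 4.
Cage b needs product 80, which forces (1,3) = 4.
Column 4 now contains 4, which forces (1,4) = 5.
Cage b has product 80; hence (1,5) = 2.
Row 2 already has 2, which forces (2,3) = 3.
Cage a needs two cells with product 6, so (3,3) = 2.
The 4 cells of cage c must have product 80, which forces (3,5) = 1.
The 3 cells of cage f must have product 24, so (4,2) = 4.
The 4 cells of cage c must have product 80, so (4,5) = 5.
3 is placed in column 3, which forces (5,3) = 5.
Column 4 already has 5, so (5,4) = 1.
5 is placed in column 5, so (5,5) = 3.
Row 3 now contains 2, so (3,1) = 5.
Row 3 now contains 2, which forces (3,2) = 3.
Row 4 already has 5; hence (4,1) = 2.
3 is placed in row 5, which forces (5,2) = 2.
The full grid is 3 1 4 5 2 / 1 5 3 2 4 / 5 3 2 4 1 / 2 4 1 3 5 / 4 2 5 1 3.

2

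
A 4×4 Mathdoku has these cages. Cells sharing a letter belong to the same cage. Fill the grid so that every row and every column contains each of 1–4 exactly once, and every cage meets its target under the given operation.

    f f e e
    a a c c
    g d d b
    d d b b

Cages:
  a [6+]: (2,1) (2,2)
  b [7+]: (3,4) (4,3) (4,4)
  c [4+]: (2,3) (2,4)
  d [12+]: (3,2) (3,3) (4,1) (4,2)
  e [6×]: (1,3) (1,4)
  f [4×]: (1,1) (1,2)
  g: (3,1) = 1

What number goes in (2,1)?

2

Cage g is a single given cell; hence (3,1) = 1.
Column 1 now contains 1, so (1,1) = 4.
The two cells of cage f must have product 4, so (1,2) = 1.
Column 1 now contains 4, leaving (2,1) = 2.
Row 2 now contains 2, which forces (2,2) = 4.
Column 1 already has 2, which forces (4,1) = 3.
Row 4 now contains 3, leaving (4,2) = 2.
Column 2 already has 2, which forces (3,2) = 3.
The 4 cells of cage d must have sum 12; hence (3,3) = 4.
Cage b needs sum 7, which forces (3,4) = 2.
4 is placed in column 3, which forces (4,3) = 1.
Row 4 already has 1, which forces (4,4) = 4.
The two cells of cage e must have product 6, leaving (1,3) = 2.
Column 4 now contains 2; hence (1,4) = 3.
1 is placed in column 3, leaving (2,3) = 3.
Cage c needs two cells with sum 4, which forces (2,4) = 1.
Filled in: 4 1 2 3 / 2 4 3 1 / 1 3 4 2 / 3 2 1 4.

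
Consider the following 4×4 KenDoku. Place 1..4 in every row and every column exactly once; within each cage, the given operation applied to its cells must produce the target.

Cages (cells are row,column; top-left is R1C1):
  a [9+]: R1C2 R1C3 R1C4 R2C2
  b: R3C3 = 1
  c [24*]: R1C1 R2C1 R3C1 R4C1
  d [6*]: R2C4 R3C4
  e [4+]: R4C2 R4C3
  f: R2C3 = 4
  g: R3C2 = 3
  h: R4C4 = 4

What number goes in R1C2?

F is a freebie, so R2C3 = 4.
Cage g is given; hence R3C2 = 3.
B is a freebie, leaving R3C3 = 1.
Row 3 already has 3, so R3C4 = 2.
3 is placed in column 2; hence R4C2 = 1.
Column 3 already has 1; hence R4C3 = 3.
Cage h is a single given cell, so R4C4 = 4.
Cage a has sum 9, which forces R1C2 = 4.
3 is placed in column 3, which forces R1C3 = 2.
The 4 cells of cage a must have sum 9, leaving R1C4 = 1.
Column 2 now contains 1; hence R2C2 = 2.
Column 4 already has 2, leaving R2C4 = 3.
Row 3 already has 2, leaving R3C1 = 4.
4 is placed in row 4, so R4C1 = 2.
Row 1 already has 1, leaving R1C1 = 3.
Row 2 now contains 3, which forces R2C1 = 1.
The full grid is 3 4 2 1 / 1 2 4 3 / 4 3 1 2 / 2 1 3 4.

4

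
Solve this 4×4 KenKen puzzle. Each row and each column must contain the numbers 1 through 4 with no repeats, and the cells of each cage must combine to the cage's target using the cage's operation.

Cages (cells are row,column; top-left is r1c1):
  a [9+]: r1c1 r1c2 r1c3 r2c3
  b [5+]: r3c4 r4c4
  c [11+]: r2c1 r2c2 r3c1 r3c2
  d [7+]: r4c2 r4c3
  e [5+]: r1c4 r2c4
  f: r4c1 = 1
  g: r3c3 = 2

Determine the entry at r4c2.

3

G is a freebie, so r3c3 = 2.
F is a freebie, so r4c1 = 1.
Row 3 needs a 4, and only r3c1 is open for it.
Row 4 needs a 2, and only r4c4 is open for it.
Cage b needs two cells with sum 5; hence r3c4 = 3.
Cage c has sum 11, leaving r2c1 = 2.
The 4 cells of cage c must have sum 11, so r2c2 = 4.
Row 2 now contains 4, which forces r2c4 = 1.
3 is placed in row 3, which forces r3c2 = 1.
Column 2 now contains 4, which forces r4c2 = 3.
Row 4 already has 3; hence r4c3 = 4.
Column 1 already has 2, so r1c1 = 3.
Column 2 already has 3; hence r1c2 = 2.
Column 3 now contains 4, leaving r1c3 = 1.
Column 4 already has 1, which forces r1c4 = 4.
Row 2 now contains 1, which forces r2c3 = 3.
The full grid is 3 2 1 4 / 2 4 3 1 / 4 1 2 3 / 1 3 4 2.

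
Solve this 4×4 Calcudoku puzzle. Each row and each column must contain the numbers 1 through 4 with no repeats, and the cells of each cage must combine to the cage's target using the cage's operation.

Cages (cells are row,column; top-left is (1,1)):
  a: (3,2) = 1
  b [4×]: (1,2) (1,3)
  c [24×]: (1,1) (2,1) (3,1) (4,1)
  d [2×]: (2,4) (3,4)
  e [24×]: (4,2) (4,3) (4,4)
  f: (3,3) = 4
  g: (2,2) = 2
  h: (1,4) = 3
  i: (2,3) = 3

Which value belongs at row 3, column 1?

3

Cage h is a single given cell; hence (1,4) = 3.
Cage g is a single given cell, so (2,2) = 2.
Cage i is a single given cell, leaving (2,3) = 3.
Row 2 already has 2, so (2,4) = 1.
Cage a is a single given cell, which forces (3,2) = 1.
Cage f is given, leaving (3,3) = 4.
Column 4 now contains 1, which forces (3,4) = 2.
Column 3 now contains 4, so (4,3) = 2.
Column 4 now contains 2; hence (4,4) = 4.
Cage c needs product 24, leaving (1,1) = 2.
Column 2 already has 1; hence (1,2) = 4.
Column 3 now contains 4, which forces (1,3) = 1.
Row 2 already has 1, which forces (2,1) = 4.
Row 3 already has 2, leaving (3,1) = 3.
Cage c has product 24, which forces (4,1) = 1.
Row 4 now contains 4, which forces (4,2) = 3.
The full grid is 2 4 1 3 / 4 2 3 1 / 3 1 4 2 / 1 3 2 4.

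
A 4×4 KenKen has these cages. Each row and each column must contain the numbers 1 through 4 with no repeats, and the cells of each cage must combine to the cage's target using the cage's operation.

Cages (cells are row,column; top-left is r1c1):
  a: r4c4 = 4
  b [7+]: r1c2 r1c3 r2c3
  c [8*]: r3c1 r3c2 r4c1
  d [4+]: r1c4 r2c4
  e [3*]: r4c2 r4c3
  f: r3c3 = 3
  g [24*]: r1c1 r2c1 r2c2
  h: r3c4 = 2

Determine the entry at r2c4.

Cage f is given; hence r3c3 = 3.
H is a freebie; hence r3c4 = 2.
3 is placed in column 3, leaving r4c3 = 1.
Cage a is a single given cell; hence r4c4 = 4.
Cage b needs sum 7, so r1c2 = 1.
Row 1 now contains 1, so r1c4 = 3.
Column 4 already has 3, leaving r2c4 = 1.
Column 2 already has 1, so r3c2 = 4.
Row 4 already has 4, leaving r4c1 = 2.
Row 4 already has 1; hence r4c2 = 3.
2 is placed in column 1, leaving r1c1 = 4.
Row 1 now contains 4; hence r1c3 = 2.
Cage g has product 24, which forces r2c1 = 3.
Column 2 already has 3, which forces r2c2 = 2.
2 is placed in column 3, so r2c3 = 4.
Row 3 already has 4, leaving r3c1 = 1.
Filled in: 4 1 2 3 / 3 2 4 1 / 1 4 3 2 / 2 3 1 4.

1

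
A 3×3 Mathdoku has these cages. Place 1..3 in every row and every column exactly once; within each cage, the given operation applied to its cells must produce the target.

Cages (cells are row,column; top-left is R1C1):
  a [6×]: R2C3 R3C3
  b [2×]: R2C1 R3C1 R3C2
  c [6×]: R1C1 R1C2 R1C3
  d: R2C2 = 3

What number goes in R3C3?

The 3 cells of cage b must have product 2, leaving R2C1 = 1.
Cage d is a single given cell; hence R2C2 = 3.
Row 2 now contains 3; hence R2C3 = 2.
Cage b has product 2, so R3C1 = 2.
Cage b has product 2, so R3C2 = 1.
Column 3 already has 2; hence R3C3 = 3.
Column 1 now contains 2, so R1C1 = 3.
1 is placed in column 2, leaving R1C2 = 2.
3 is placed in column 3; hence R1C3 = 1.
Filled in: 3 2 1 / 1 3 2 / 2 1 3.

3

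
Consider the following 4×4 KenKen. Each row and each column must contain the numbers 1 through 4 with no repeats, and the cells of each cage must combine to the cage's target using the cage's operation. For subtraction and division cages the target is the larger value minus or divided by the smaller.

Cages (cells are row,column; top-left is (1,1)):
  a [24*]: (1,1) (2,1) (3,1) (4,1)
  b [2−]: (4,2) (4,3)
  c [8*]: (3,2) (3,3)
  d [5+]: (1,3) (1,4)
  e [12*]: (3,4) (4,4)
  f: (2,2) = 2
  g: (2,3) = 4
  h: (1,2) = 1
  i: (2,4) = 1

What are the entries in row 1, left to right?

4 1 3 2

H is a freebie; hence (1,2) = 1.
Cage f is a single given cell, leaving (2,2) = 2.
Cage g is a single given cell, so (2,3) = 4.
I is a freebie, leaving (2,4) = 1.
2 is placed in column 2, leaving (3,2) = 4.
Column 3 already has 4, leaving (3,3) = 2.
4 is placed in row 3, leaving (3,4) = 3.
4 is placed in column 2, so (4,2) = 3.
Row 4 now contains 3; hence (4,3) = 1.
Column 4 now contains 3, so (4,4) = 4.
Cage a needs product 24, leaving (1,1) = 4.
Column 3 already has 2, so (1,3) = 3.
Column 4 now contains 4, which forces (1,4) = 2.
1 is placed in row 2, so (2,1) = 3.
Row 3 now contains 3, leaving (3,1) = 1.
4 is placed in row 4, so (4,1) = 2.
Completed grid: 4 1 3 2 / 3 2 4 1 / 1 4 2 3 / 2 3 1 4.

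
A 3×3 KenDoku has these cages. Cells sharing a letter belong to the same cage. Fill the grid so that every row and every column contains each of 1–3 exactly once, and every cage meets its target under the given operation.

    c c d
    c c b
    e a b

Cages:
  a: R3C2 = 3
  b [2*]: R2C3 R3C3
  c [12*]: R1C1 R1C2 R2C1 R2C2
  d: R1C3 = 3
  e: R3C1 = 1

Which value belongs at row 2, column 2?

D is a freebie, leaving R1C3 = 3.
E is a freebie; hence R3C1 = 1.
A is a freebie, so R3C2 = 3.
Row 3 already has 1; hence R3C3 = 2.
Column 1 now contains 1; hence R1C1 = 2.
Cage c needs product 12, so R1C2 = 1.
Cage c needs product 12, leaving R2C1 = 3.
Cage c needs product 12, which forces R2C2 = 2.
Column 3 already has 2, which forces R2C3 = 1.
The full grid is 2 1 3 / 3 2 1 / 1 3 2.

2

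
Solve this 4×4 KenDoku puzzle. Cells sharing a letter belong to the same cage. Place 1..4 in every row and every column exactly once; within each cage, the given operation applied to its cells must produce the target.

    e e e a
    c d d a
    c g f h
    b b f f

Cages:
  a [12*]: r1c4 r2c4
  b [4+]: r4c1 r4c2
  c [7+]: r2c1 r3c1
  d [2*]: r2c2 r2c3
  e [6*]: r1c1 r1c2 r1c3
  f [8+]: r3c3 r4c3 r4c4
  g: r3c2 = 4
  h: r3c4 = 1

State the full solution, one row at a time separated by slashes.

2 1 3 4 / 4 2 1 3 / 3 4 2 1 / 1 3 4 2

Cage g is given; hence r3c2 = 4.
H is a freebie; hence r3c4 = 1.
Cage c's pair has sum 7; hence r2c1 = 4.
Row 2 already has 4, so r2c4 = 3.
Row 3 already has 4, leaving r3c1 = 3.
Row 3 now contains 3, so r3c3 = 2.
Column 1 now contains 3, leaving r4c1 = 1.
1 is placed in row 4, so r4c2 = 3.
1 is placed in row 4, so r4c3 = 4.
4 is placed in row 4, leaving r4c4 = 2.
Column 1 already has 1, which forces r1c1 = 2.
The 3 cells of cage e must have product 6, leaving r1c2 = 1.
The 3 cells of cage e must have product 6, which forces r1c3 = 3.
3 is placed in column 4, which forces r1c4 = 4.
Cage d needs two cells with product 2, leaving r2c2 = 2.
2 is placed in column 3, which forces r2c3 = 1.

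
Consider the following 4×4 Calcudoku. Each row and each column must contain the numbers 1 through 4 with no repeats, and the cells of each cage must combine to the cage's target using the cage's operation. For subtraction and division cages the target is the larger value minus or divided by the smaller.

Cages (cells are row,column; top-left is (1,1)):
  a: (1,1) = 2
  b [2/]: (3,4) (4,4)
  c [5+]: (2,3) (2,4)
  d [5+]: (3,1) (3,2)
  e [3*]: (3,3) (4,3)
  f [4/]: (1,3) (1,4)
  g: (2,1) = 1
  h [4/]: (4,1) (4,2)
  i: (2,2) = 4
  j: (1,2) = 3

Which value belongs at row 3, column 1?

Cage a is given, leaving (1,1) = 2.
Cage j is a single given cell, so (1,2) = 3.
G is a freebie, which forces (2,1) = 1.
Cage i is given, so (2,2) = 4.
Column 1 already has 1, which forces (4,1) = 4.
4 is placed in column 2, leaving (4,2) = 1.
Row 4 already has 1, leaving (4,3) = 3.
Row 4 already has 1, which forces (4,4) = 2.
3 is placed in column 3, leaving (2,3) = 2.
Column 4 already has 2, leaving (2,4) = 3.
Column 1 already has 4, leaving (3,1) = 3.
1 is placed in column 2, leaving (3,2) = 2.
3 is placed in column 3, which forces (3,3) = 1.
Row 3 now contains 1; hence (3,4) = 4.
1 is placed in column 3, leaving (1,3) = 4.
4 is placed in column 4, leaving (1,4) = 1.
The full grid is 2 3 4 1 / 1 4 2 3 / 3 2 1 4 / 4 1 3 2.

3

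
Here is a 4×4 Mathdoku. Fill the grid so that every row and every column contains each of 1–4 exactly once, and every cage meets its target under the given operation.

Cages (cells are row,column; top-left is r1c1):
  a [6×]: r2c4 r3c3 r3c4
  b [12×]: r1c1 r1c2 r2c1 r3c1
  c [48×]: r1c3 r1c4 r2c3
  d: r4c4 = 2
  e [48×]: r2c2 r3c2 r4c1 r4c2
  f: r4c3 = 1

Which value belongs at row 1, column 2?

2

The 3 cells of cage c must have product 48, leaving r1c3 = 3.
The 3 cells of cage c must have product 48, so r1c4 = 4.
Cage c needs product 48, which forces r2c3 = 4.
Cage f is given, leaving r4c3 = 1.
D is a freebie, leaving r4c4 = 2.
Row 1 already has 4; hence r1c1 = 1.
Cage b has product 12; hence r1c2 = 2.
The 4 cells of cage e must have product 48, leaving r2c2 = 1.
Row 2 now contains 1, so r2c4 = 3.
Cage e needs product 48, leaving r3c2 = 4.
1 is placed in column 3, so r3c3 = 2.
3 is placed in column 4, so r3c4 = 1.
Row 4 now contains 2, so r4c1 = 4.
Cage e has product 48, which forces r4c2 = 3.
3 is placed in row 2, so r2c1 = 2.
2 is placed in row 3; hence r3c1 = 3.
Filled in: 1 2 3 4 / 2 1 4 3 / 3 4 2 1 / 4 3 1 2.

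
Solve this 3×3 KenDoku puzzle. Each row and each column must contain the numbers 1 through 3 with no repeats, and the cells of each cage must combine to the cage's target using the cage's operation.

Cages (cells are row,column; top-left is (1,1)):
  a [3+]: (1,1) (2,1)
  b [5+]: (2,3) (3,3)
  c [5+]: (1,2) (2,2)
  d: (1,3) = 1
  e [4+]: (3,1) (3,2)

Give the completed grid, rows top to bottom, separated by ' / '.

Cage d is a single given cell, so (1,3) = 1.
1 is placed in row 1, which forces (1,1) = 2.
Row 1 already has 2, which forces (1,2) = 3.
Cage a needs two cells with sum 3, leaving (2,1) = 1.
Column 2 already has 3, leaving (2,2) = 2.
Row 2 already has 2, leaving (2,3) = 3.
1 is placed in column 1, leaving (3,1) = 3.
Column 2 already has 3, so (3,2) = 1.
Column 3 now contains 3, leaving (3,3) = 2.

2 3 1 / 1 2 3 / 3 1 2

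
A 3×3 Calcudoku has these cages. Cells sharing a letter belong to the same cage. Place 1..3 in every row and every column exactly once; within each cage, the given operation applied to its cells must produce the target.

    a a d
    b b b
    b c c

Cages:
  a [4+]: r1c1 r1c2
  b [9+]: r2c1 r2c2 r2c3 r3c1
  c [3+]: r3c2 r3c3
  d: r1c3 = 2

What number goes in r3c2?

2

Cage d is a single given cell, leaving r1c3 = 2.
Cage b needs sum 9, which forces r3c1 = 3.
Column 3 now contains 2, which forces r3c3 = 1.
3 is placed in column 1, so r1c1 = 1.
The two cells of cage a must have sum 4, so r1c2 = 3.
Column 1 already has 1, so r2c1 = 2.
Row 2 now contains 2, which forces r2c2 = 1.
Column 3 now contains 1, which forces r2c3 = 3.
Row 3 already has 1, so r3c2 = 2.
The full grid is 1 3 2 / 2 1 3 / 3 2 1.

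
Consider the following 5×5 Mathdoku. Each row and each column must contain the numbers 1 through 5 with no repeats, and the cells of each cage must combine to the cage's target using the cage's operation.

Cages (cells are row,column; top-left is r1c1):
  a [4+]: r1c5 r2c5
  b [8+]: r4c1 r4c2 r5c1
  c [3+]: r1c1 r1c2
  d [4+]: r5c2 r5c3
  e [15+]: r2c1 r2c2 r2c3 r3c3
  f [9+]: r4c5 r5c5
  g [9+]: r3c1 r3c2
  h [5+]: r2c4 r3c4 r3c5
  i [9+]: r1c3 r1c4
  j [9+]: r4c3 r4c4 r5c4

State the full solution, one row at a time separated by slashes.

1 2 4 5 3 / 3 4 5 2 1 / 4 5 3 1 2 / 5 1 2 3 4 / 2 3 1 4 5

In row 1, 3 can only go at r1c5, so r1c5 = 3.
Column 5 already has 3, so r2c5 = 1.
1 is placed in column 5; hence r3c5 = 2.
1 is placed in row 2, leaving r2c4 = 2.
The 3 cells of cage h must have sum 5; hence r3c4 = 1.
Cage e has sum 15, which forces r3c3 = 3.
Column 3 already has 3; hence r5c3 = 1.
Column 3 now contains 1, leaving r4c3 = 2.
1 is placed in row 5; hence r5c2 = 3.
Row 5 now contains 3, which forces r5c4 = 4.
4 is placed in row 5, leaving r5c5 = 5.
The two cells of cage i must have sum 9, so r1c3 = 4.
Column 4 already has 4, so r1c4 = 5.
The 4 cells of cage e must have sum 15, so r2c1 = 3.
Column 3 already has 4, leaving r2c3 = 5.
Column 4 already has 4, so r4c4 = 3.
5 is placed in column 5; hence r4c5 = 4.
Row 5 now contains 5; hence r5c1 = 2.
Column 1 now contains 2, so r1c1 = 1.
The two cells of cage c must have sum 3, leaving r1c2 = 2.
Row 2 now contains 5, which forces r2c2 = 4.
Column 2 already has 4, which forces r3c2 = 5.
1 is placed in column 1, so r4c1 = 5.
Column 2 now contains 5; hence r4c2 = 1.
Row 3 already has 5, so r3c1 = 4.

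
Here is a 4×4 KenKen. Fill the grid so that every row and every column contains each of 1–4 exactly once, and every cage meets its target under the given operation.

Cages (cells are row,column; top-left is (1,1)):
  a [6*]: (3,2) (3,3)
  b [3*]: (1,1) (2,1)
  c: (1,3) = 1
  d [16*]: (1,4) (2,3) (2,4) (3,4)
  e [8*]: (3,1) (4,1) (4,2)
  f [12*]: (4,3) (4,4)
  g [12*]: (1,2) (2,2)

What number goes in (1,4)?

C is a freebie, leaving (1,3) = 1.
Cage d needs product 16, so (2,3) = 2.
Column 3 already has 2; hence (3,3) = 3.
3 is placed in column 3; hence (4,3) = 4.
Row 4 now contains 4, leaving (4,4) = 3.
Row 1 already has 1, which forces (1,1) = 3.
Row 1 already has 3; hence (1,2) = 4.
Row 1 already has 4, so (1,4) = 2.
Cage b's pair has product 3, leaving (2,1) = 1.
Column 2 already has 4; hence (2,2) = 3.
Row 2 already has 1, which forces (2,4) = 4.
The 3 cells of cage e must have product 8, leaving (3,1) = 4.
Row 3 now contains 3; hence (3,2) = 2.
Column 4 now contains 4, so (3,4) = 1.
Column 1 already has 1, which forces (4,1) = 2.
Column 2 already has 2, leaving (4,2) = 1.
The full grid is 3 4 1 2 / 1 3 2 4 / 4 2 3 1 / 2 1 4 3.

2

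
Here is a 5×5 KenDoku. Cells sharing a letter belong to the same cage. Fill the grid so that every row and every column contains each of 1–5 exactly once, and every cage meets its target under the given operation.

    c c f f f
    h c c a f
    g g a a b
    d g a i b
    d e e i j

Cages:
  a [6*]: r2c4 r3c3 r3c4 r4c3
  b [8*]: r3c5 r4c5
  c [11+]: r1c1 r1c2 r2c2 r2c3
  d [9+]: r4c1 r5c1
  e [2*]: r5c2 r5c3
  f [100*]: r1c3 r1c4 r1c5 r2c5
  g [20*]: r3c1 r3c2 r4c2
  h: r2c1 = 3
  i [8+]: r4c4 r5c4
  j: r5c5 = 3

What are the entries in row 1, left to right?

2 3 5 4 1

Cage h is a single given cell; hence r2c1 = 3.
Cage f has product 100, leaving r2c5 = 5.
Cage j is given, which forces r5c5 = 3.
Cage i needs two cells with sum 8, which forces r4c4 = 3.
3 is placed in row 5, so r5c4 = 5.
Cage f needs product 100, so r1c3 = 5.
Cage a needs product 6, so r3c3 = 3.
The two cells of cage d must have sum 9; hence r4c1 = 5.
Cage a has product 6, so r4c3 = 1.
Row 5 already has 5, leaving r5c1 = 4.
1 is placed in column 3, leaving r5c3 = 2.
2 is placed in column 3, leaving r2c3 = 4.
The 3 cells of cage g must have product 20; hence r3c2 = 5.
Row 5 already has 2, which forces r5c2 = 1.
Column 2 already has 1, leaving r2c2 = 2.
Row 2 already has 2; hence r2c4 = 1.
1 is placed in column 4; hence r3c4 = 2.
2 is placed in row 3, so r3c5 = 4.
Column 2 already has 2, which forces r4c2 = 4.
4 is placed in column 5, leaving r4c5 = 2.
Cage c needs sum 11; hence r1c1 = 2.
Column 2 already has 4, so r1c2 = 3.
1 is placed in column 4, so r1c4 = 4.
4 is placed in column 5; hence r1c5 = 1.
2 is placed in row 3, which forces r3c1 = 1.
Filled in: 2 3 5 4 1 / 3 2 4 1 5 / 1 5 3 2 4 / 5 4 1 3 2 / 4 1 2 5 3.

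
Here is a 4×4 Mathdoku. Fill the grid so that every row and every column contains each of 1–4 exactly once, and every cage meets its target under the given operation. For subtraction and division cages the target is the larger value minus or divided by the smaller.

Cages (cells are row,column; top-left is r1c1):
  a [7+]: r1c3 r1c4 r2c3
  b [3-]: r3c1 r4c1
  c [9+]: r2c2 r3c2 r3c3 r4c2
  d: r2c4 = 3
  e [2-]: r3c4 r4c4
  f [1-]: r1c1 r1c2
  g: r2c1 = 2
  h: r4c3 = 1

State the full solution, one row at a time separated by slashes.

G is a freebie; hence r2c1 = 2.
Cage d is given, which forces r2c4 = 3.
Cage h is a single given cell, which forces r4c3 = 1.
Cage a needs sum 7; hence r1c3 = 2.
The 3 cells of cage a must have sum 7; hence r1c4 = 1.
Column 3 now contains 1, which forces r2c3 = 4.
Cage b's pair has difference 3; hence r3c1 = 1.
Column 3 already has 2, which forces r3c3 = 3.
1 is placed in row 4; hence r4c1 = 4.
Row 4 already has 4, which forces r4c4 = 2.
Column 1 now contains 4; hence r1c1 = 3.
Cage f needs two cells with difference 1, which forces r1c2 = 4.
4 is placed in row 2, leaving r2c2 = 1.
Cage c needs sum 9, so r3c2 = 2.
Column 4 now contains 2, so r3c4 = 4.
Row 4 now contains 2, so r4c2 = 3.

3 4 2 1 / 2 1 4 3 / 1 2 3 4 / 4 3 1 2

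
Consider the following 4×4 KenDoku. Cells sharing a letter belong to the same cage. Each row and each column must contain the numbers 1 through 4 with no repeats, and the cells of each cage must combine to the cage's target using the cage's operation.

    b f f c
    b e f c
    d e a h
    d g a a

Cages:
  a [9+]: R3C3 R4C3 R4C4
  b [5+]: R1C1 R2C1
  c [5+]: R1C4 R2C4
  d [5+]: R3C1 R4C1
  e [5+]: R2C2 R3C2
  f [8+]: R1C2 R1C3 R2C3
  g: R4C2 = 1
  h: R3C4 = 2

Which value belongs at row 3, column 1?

H is a freebie; hence R3C4 = 2.
G is a freebie, leaving R4C2 = 1.
Cage e needs two cells with sum 5, leaving R2C2 = 2.
Cage e needs two cells with sum 5; hence R3C2 = 3.
Row 3 now contains 3, so R3C3 = 4.
Cage a has sum 9, so R4C3 = 2.
Column 2 now contains 3; hence R1C2 = 4.
4 is placed in row 1, which forces R1C4 = 1.
Column 4 already has 1; hence R2C4 = 4.
Row 3 now contains 3, which forces R3C1 = 1.
2 is placed in row 4, leaving R4C1 = 4.
The 3 cells of cage a must have sum 9; hence R4C4 = 3.
Row 1 already has 1; hence R1C1 = 2.
Row 1 already has 1, so R1C3 = 3.
1 is placed in column 1, so R2C1 = 3.
The 3 cells of cage f must have sum 8, so R2C3 = 1.
Filled in: 2 4 3 1 / 3 2 1 4 / 1 3 4 2 / 4 1 2 3.

1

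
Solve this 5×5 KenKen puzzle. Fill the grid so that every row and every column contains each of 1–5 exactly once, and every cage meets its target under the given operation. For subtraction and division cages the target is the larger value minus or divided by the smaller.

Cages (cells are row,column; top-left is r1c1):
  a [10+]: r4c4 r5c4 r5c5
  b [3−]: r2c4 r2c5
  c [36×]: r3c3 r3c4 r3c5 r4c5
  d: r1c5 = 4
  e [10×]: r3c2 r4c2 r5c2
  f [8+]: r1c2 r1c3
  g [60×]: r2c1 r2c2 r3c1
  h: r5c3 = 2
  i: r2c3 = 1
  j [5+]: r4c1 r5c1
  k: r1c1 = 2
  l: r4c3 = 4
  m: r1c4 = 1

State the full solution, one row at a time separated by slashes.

2 3 5 1 4 / 3 4 1 5 2 / 5 2 3 4 1 / 1 5 4 2 3 / 4 1 2 3 5

Cage k is given, which forces r1c1 = 2.
M is a freebie, leaving r1c4 = 1.
D is a freebie, leaving r1c5 = 4.
Cage i is a single given cell, so r2c3 = 1.
4 is placed in column 5, so r3c5 = 1.
Cage l is given; hence r4c3 = 4.
The 4 cells of cage c must have product 36, leaving r4c5 = 3.
H is a freebie, which forces r5c3 = 2.
Row 5 now contains 2, leaving r5c5 = 5.
Cage b's pair has difference 3, which forces r2c4 = 5.
Column 5 already has 5, so r2c5 = 2.
4 is placed in column 3; hence r3c3 = 3.
The 4 cells of cage c must have product 36; hence r3c4 = 4.
Row 4 already has 3, which forces r4c1 = 1.
Cage a needs sum 10, leaving r4c4 = 2.
Cage j needs two cells with sum 5, which forces r5c1 = 4.
5 is placed in row 5; hence r5c2 = 1.
The 3 cells of cage a must have sum 10, leaving r5c4 = 3.
Cage f needs two cells with sum 8; hence r1c2 = 3.
3 is placed in column 3, which forces r1c3 = 5.
4 is placed in column 1, leaving r2c1 = 3.
Cage g has product 60; hence r2c2 = 4.
Row 3 now contains 4, leaving r3c1 = 5.
Cage e needs product 10, which forces r3c2 = 2.
2 is placed in row 4, leaving r4c2 = 5.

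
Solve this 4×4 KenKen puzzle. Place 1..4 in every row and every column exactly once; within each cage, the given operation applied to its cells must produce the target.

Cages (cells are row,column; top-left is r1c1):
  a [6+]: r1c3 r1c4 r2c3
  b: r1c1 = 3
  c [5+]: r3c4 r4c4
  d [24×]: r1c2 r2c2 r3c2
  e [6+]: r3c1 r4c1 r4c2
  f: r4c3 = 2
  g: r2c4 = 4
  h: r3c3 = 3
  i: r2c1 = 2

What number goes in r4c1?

Cage b is a single given cell; hence r1c1 = 3.
Cage i is given; hence r2c1 = 2.
Cage g is a single given cell; hence r2c4 = 4.
Column 1 already has 2, leaving r3c1 = 1.
Cage h is a single given cell, which forces r3c3 = 3.
Row 3 now contains 3, which forces r3c4 = 2.
1 is placed in column 1; hence r4c1 = 4.
Cage f is given; hence r4c3 = 2.
Cage d has product 24, so r1c2 = 2.
Cage a needs sum 6; hence r1c3 = 4.
Column 4 already has 2, which forces r1c4 = 1.
4 is placed in row 2; hence r2c2 = 3.
Column 3 now contains 3; hence r2c3 = 1.
2 is placed in row 3, leaving r3c2 = 4.
Cage e needs sum 6, leaving r4c2 = 1.
Cage c needs two cells with sum 5, leaving r4c4 = 3.
The full grid is 3 2 4 1 / 2 3 1 4 / 1 4 3 2 / 4 1 2 3.

4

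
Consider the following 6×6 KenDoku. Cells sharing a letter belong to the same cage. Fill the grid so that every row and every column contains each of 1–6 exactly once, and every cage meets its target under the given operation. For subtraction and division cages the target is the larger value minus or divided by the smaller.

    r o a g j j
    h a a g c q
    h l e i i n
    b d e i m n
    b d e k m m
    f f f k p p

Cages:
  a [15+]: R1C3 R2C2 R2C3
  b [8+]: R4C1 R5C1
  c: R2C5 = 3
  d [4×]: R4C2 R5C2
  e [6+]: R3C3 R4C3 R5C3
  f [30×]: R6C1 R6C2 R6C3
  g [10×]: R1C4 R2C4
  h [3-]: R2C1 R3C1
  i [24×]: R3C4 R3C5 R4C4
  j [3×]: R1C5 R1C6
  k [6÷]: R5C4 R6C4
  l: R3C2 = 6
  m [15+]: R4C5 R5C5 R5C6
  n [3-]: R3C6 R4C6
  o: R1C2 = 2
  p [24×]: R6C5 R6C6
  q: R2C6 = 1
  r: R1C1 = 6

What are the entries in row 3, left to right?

1 6 3 4 2 5

Cage r is given, leaving R1C1 = 6.
Cage o is a single given cell, which forces R1C2 = 2.
2 is placed in row 1, leaving R1C4 = 5.
Column 4 now contains 5; hence R2C4 = 2.
C is a freebie, so R2C5 = 3.
Cage q is given; hence R2C6 = 1.
L is a freebie, which forces R3C2 = 6.
Row 1 now contains 5, leaving R1C3 = 4.
Column 5 already has 3, which forces R1C5 = 1.
1 is placed in column 6, which forces R1C6 = 3.
Cage a needs sum 15, so R2C2 = 5.
The 3 cells of cage a must have sum 15, which forces R2C3 = 6.
5 is placed in row 2, so R2C1 = 4.
Cage h's pair has difference 3, so R3C1 = 1.
Cage f needs product 30, which forces R6C2 = 3.
Cage i has product 24, leaving R3C5 = 2.
Row 3 now contains 2; hence R3C6 = 5.
5 is placed in column 6, which forces R4C6 = 2.
Row 3 now contains 2, so R3C3 = 3.
3 is placed in row 3, leaving R3C4 = 4.
The 3 cells of cage e must have sum 6, which forces R4C3 = 1.
4 is placed in column 4, which forces R4C4 = 3.
Cage e needs sum 6, which forces R5C3 = 2.
2 is placed in column 3, which forces R6C3 = 5.
3 is placed in row 4; hence R4C1 = 5.
1 is placed in row 4, which forces R4C2 = 4.
4 is placed in row 4, leaving R4C5 = 6.
Cage b's pair has sum 8, which forces R5C1 = 3.
Cage d needs two cells with product 4, leaving R5C2 = 1.
Row 5 now contains 1, which forces R5C4 = 6.
6 is placed in row 5; hence R5C6 = 4.
Row 6 now contains 5; hence R6C1 = 2.
Column 4 now contains 6, leaving R6C4 = 1.
Column 5 now contains 6, so R6C5 = 4.
Column 6 already has 4; hence R6C6 = 6.
Row 5 already has 4; hence R5C5 = 5.
Completed grid: 6 2 4 5 1 3 / 4 5 6 2 3 1 / 1 6 3 4 2 5 / 5 4 1 3 6 2 / 3 1 2 6 5 4 / 2 3 5 1 4 6.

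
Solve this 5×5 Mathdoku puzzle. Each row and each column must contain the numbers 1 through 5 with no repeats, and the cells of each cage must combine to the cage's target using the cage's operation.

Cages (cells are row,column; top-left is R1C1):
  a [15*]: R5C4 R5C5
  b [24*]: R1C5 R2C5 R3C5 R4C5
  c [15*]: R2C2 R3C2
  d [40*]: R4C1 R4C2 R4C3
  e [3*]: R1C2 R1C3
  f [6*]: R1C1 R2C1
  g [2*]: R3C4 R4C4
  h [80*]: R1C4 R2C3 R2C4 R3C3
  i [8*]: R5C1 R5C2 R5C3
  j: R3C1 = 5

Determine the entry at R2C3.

Cage j is given, so R3C1 = 5.
Row 3 already has 5, so R3C2 = 3.
Column 2 now contains 3, so R1C2 = 1.
Cage e needs two cells with product 3; hence R1C3 = 3.
Column 2 now contains 3; hence R2C2 = 5.
Row 1 already has 3; hence R1C1 = 2.
Cage h needs product 80; hence R1C4 = 5.
Row 1 now contains 2, so R1C5 = 4.
Cage f's pair has product 6, leaving R2C1 = 3.
2 is placed in column 1, which forces R4C1 = 4.
Row 4 already has 4, which forces R4C2 = 2.
Cage d has product 40, which forces R4C3 = 5.
2 is placed in row 4; hence R4C4 = 1.
Row 4 now contains 1; hence R4C5 = 3.
Column 1 already has 4, so R5C1 = 1.
Column 2 already has 2; hence R5C2 = 4.
Row 5 already has 4, so R5C3 = 2.
5 is placed in column 4, which forces R5C4 = 3.
Column 5 now contains 3, which forces R5C5 = 5.
The 4 cells of cage h must have product 80, so R2C3 = 1.
Cage h has product 80, leaving R2C4 = 4.
Row 2 already has 1; hence R2C5 = 2.
2 is placed in column 3; hence R3C3 = 4.
Column 4 now contains 1, leaving R3C4 = 2.
Column 5 now contains 2, which forces R3C5 = 1.
Completed grid: 2 1 3 5 4 / 3 5 1 4 2 / 5 3 4 2 1 / 4 2 5 1 3 / 1 4 2 3 5.

1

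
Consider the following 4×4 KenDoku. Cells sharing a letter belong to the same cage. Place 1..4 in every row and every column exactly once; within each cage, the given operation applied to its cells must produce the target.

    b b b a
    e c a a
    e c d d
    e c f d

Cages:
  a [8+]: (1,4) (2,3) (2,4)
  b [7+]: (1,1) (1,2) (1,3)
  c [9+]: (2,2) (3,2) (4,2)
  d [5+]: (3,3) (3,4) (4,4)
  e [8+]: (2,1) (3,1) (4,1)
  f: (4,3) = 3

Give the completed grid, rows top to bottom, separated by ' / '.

2 1 4 3 / 3 2 1 4 / 4 3 2 1 / 1 4 3 2

Cage f is given; hence (4,3) = 3.
In row 1, 3 can only go at (1,4), so (1,4) = 3.
Cage d needs sum 5, so (3,3) = 2.
3 is placed in column 4; hence (3,4) = 1.
Cage d needs sum 5, so (4,4) = 2.
The 3 cells of cage c must have sum 9, leaving (2,2) = 2.
Cage a has sum 8, leaving (2,3) = 1.
Column 4 now contains 1; hence (2,4) = 4.
Cage c needs sum 9, which forces (3,2) = 3.
Row 4 now contains 2; hence (4,2) = 4.
Cage b needs sum 7, leaving (1,1) = 2.
Column 2 now contains 4; hence (1,2) = 1.
1 is placed in column 3, so (1,3) = 4.
Row 2 already has 4, which forces (2,1) = 3.
3 is placed in row 3, which forces (3,1) = 4.
Row 4 now contains 4, which forces (4,1) = 1.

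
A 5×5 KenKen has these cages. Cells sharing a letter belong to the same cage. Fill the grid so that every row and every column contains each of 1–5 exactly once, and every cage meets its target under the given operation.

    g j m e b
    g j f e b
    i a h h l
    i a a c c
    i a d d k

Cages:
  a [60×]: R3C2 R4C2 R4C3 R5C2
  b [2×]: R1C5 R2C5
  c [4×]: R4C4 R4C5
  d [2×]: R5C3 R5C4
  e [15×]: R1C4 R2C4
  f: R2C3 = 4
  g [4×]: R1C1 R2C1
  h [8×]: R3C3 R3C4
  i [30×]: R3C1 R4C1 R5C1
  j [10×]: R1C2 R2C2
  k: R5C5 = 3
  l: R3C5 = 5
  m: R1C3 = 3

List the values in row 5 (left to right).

5 4 1 2 3

M is a freebie; hence R1C3 = 3.
3 is placed in row 1, leaving R1C4 = 5.
Cage f is given, which forces R2C3 = 4.
Column 4 now contains 5, so R2C4 = 3.
4 is placed in column 3; hence R3C3 = 2.
Row 3 now contains 2, leaving R3C4 = 4.
Cage l is a single given cell, leaving R3C5 = 5.
Column 4 now contains 4; hence R4C4 = 1.
Row 4 already has 1; hence R4C5 = 4.
Column 3 now contains 2, leaving R5C3 = 1.
Column 4 already has 1, which forces R5C4 = 2.
Cage k is a single given cell, leaving R5C5 = 3.
Cage g needs two cells with product 4; hence R1C1 = 4.
5 is placed in row 1, which forces R1C2 = 2.
2 is placed in row 1, which forces R1C5 = 1.
4 is placed in row 2; hence R2C1 = 1.
The two cells of cage j must have product 10, so R2C2 = 5.
1 is placed in column 5, which forces R2C5 = 2.
5 is placed in row 3; hence R3C1 = 3.
Cage a needs product 60, leaving R3C2 = 1.
Cage i needs product 30, which forces R4C1 = 2.
The 4 cells of cage a must have product 60, which forces R4C2 = 3.
Row 4 already has 1, which forces R4C3 = 5.
3 is placed in row 5; hence R5C1 = 5.
Cage a has product 60, which forces R5C2 = 4.
Filled in: 4 2 3 5 1 / 1 5 4 3 2 / 3 1 2 4 5 / 2 3 5 1 4 / 5 4 1 2 3.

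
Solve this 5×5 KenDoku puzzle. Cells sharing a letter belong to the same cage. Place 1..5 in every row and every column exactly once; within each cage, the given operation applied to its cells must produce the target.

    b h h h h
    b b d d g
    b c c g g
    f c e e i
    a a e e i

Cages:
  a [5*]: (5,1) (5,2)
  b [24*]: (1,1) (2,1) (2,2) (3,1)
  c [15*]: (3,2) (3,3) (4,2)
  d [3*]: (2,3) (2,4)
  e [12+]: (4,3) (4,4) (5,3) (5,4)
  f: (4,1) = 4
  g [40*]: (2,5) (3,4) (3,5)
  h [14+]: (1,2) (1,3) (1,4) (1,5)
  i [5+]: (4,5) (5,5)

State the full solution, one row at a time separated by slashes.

Cage f is given, which forces (4,1) = 4.
Cage b has product 24, so (2,2) = 4.
Row 1 needs a 1, and only (1,1) is open for it.
1 is placed in column 1, leaving (5,1) = 5.
Cage a's pair has product 5, leaving (5,2) = 1.
Cage c has product 15; hence (3,3) = 1.
1 is placed in column 3, leaving (2,3) = 3.
Cage d's pair has product 3; hence (2,4) = 1.
Row 2 now contains 3, so (2,1) = 2.
Row 2 now contains 2; hence (2,5) = 5.
Cage b has product 24, leaving (3,1) = 3.
Row 3 already has 3, which forces (3,2) = 5.
Column 2 already has 5, leaving (4,2) = 3.
Cage e needs sum 12, leaving (4,3) = 5.
The 4 cells of cage e must have sum 12, so (4,4) = 2.
Row 4 now contains 2, which forces (4,5) = 1.
The 4 cells of cage e must have sum 12, which forces (5,3) = 2.
Cage e needs sum 12; hence (5,4) = 3.
Row 5 now contains 3, leaving (5,5) = 4.
Column 2 already has 3, so (1,2) = 2.
2 is placed in column 3, leaving (1,3) = 4.
Cage h needs sum 14, leaving (1,4) = 5.
Cage h needs sum 14; hence (1,5) = 3.
Column 4 already has 2; hence (3,4) = 4.
Column 5 now contains 4, leaving (3,5) = 2.

1 2 4 5 3 / 2 4 3 1 5 / 3 5 1 4 2 / 4 3 5 2 1 / 5 1 2 3 4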